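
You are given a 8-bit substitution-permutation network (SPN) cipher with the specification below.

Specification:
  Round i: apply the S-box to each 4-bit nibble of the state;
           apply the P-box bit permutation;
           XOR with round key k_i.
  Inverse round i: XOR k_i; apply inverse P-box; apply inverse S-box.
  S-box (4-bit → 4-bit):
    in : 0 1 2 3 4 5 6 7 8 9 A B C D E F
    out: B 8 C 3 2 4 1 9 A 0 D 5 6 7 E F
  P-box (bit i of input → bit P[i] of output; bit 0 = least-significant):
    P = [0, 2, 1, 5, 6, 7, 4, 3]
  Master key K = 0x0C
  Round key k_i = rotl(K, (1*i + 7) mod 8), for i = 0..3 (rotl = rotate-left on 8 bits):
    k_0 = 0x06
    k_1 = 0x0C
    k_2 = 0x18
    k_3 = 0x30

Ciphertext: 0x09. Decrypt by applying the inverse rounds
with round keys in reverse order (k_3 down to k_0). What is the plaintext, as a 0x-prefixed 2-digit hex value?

0xE4

s_0 = ciphertext = 0x09
s_1 = InvRound(s_0, k_3) = 0x27
s_2 = InvRound(s_1, k_2) = 0x2F
s_3 = InvRound(s_2, k_1) = 0x9A
s_4 = InvRound(s_3, k_0) = 0xE4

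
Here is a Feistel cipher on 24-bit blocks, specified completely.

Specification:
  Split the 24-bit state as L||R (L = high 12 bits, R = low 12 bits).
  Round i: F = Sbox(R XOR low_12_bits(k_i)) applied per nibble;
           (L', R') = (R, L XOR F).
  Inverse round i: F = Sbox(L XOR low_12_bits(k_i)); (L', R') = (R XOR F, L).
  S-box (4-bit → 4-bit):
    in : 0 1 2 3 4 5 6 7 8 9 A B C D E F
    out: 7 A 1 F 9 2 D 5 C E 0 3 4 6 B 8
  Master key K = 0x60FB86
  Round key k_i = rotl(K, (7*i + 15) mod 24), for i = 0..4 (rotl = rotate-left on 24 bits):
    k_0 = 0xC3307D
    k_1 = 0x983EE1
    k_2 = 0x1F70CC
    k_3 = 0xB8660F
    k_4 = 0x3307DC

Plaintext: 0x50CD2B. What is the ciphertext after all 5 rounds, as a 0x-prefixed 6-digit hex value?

s_0 = plaintext = 0x50CD2B
s_1 = Round(s_0, k_0) = 0xD2B321
s_2 = Round(s_1, k_1) = 0x321B6C
s_3 = Round(s_2, k_2) = 0xB6C026
s_4 = Round(s_3, k_3) = 0x026672
s_5 = Round(s_4, k_4) = 0x672A2D

0x672A2D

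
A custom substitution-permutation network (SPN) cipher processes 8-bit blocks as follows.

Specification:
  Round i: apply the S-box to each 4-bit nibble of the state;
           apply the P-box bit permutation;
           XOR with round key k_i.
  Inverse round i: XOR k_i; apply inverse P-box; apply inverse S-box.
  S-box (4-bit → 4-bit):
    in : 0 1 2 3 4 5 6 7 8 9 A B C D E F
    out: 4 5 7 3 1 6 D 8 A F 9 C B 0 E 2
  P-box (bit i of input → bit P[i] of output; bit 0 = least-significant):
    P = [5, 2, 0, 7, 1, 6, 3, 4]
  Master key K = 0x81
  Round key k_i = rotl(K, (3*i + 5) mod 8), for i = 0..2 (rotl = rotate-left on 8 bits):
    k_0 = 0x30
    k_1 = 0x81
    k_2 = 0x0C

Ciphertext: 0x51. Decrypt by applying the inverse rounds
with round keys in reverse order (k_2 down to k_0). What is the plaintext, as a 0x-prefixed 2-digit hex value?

s_0 = ciphertext = 0x51
s_1 = InvRound(s_0, k_2) = 0xE5
s_2 = InvRound(s_1, k_1) = 0xF3
s_3 = InvRound(s_2, k_0) = 0x3B

0x3B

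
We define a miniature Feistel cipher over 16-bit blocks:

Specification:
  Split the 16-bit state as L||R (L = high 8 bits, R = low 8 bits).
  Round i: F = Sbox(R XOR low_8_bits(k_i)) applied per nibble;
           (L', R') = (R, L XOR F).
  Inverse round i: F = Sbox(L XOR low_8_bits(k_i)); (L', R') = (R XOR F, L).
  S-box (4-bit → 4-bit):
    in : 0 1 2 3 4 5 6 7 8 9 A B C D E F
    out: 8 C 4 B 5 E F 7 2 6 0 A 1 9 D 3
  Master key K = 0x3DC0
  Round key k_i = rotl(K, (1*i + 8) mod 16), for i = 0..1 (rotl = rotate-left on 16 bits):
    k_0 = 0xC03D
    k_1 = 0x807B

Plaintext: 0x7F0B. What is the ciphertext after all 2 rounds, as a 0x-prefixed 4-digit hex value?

0xC0A1

s_0 = plaintext = 0x7F0B
s_1 = Round(s_0, k_0) = 0x0BC0
s_2 = Round(s_1, k_1) = 0xC0A1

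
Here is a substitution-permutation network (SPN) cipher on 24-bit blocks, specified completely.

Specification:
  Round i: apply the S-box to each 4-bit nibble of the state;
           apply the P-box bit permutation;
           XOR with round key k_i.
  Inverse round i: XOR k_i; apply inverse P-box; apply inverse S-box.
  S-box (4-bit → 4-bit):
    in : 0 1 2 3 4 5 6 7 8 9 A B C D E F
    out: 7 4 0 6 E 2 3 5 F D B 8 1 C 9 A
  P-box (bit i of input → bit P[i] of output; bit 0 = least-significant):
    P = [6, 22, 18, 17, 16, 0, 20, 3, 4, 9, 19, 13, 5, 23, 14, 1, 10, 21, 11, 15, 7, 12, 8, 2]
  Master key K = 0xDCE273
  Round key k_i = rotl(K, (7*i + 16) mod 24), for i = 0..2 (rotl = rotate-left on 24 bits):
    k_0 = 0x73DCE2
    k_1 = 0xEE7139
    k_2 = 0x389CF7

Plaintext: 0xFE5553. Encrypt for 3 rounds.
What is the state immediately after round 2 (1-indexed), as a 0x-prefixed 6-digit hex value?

s_0 = plaintext = 0xFE5553
s_1 = Round(s_0, k_0) = 0xB74AE7
s_2 = Round(s_1, k_1) = 0x6B1F67
s_3 = Round(s_2, k_2) = 0x3D6E36

0x6B1F67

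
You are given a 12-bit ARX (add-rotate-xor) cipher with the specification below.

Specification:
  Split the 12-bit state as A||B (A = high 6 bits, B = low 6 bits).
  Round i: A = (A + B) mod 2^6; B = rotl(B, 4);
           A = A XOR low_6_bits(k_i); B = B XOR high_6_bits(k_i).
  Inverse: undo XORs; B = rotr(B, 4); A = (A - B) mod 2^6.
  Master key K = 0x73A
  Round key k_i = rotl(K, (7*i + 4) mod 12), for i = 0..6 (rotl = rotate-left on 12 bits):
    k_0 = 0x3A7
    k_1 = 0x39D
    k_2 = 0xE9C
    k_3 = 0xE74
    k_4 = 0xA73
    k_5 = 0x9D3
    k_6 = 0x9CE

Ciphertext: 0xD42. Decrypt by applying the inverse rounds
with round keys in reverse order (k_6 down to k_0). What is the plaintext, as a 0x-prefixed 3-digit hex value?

0x26D

s_0 = ciphertext = 0xD42
s_1 = InvRound(s_0, k_6) = 0x956
s_2 = InvRound(s_1, k_5) = 0xBC7
s_3 = InvRound(s_2, k_4) = 0x8BA
s_4 = InvRound(s_3, k_3) = 0x28C
s_5 = InvRound(s_4, k_2) = 0xEDB
s_6 = InvRound(s_5, k_1) = 0x455
s_7 = InvRound(s_6, k_0) = 0x26D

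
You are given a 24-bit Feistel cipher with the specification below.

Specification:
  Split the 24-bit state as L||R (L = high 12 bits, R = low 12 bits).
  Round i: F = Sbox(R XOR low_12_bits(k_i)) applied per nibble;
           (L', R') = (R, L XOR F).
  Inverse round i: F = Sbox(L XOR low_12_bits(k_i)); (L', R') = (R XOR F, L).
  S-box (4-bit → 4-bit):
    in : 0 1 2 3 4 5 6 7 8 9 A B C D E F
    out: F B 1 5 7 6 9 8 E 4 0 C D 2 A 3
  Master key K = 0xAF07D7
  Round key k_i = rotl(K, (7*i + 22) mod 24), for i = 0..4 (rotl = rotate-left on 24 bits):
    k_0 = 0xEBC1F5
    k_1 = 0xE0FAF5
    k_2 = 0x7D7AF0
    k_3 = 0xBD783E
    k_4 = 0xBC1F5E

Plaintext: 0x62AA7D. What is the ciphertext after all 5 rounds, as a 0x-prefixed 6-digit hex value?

s_0 = plaintext = 0x62AA7D
s_1 = Round(s_0, k_0) = 0xA7DAC4
s_2 = Round(s_1, k_1) = 0xAC4526
s_3 = Round(s_2, k_2) = 0x5269ED
s_4 = Round(s_3, k_3) = 0x9EDE03
s_5 = Round(s_4, k_4) = 0xE0328F

0xE0328F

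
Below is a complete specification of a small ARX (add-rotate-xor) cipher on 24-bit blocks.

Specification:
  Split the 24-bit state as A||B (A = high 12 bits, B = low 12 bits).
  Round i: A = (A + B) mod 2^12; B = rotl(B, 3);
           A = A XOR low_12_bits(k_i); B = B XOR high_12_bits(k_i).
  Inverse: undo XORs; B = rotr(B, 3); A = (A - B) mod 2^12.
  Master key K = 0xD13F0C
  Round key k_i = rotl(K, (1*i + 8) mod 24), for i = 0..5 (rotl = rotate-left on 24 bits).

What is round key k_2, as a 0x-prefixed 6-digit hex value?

K = 0xD13F0C
k_0 = rotl(K, (1*0+8) mod 24) = rotl(K, 8) = 0x3F0CD1
k_1 = rotl(K, (1*1+8) mod 24) = rotl(K, 9) = 0x7E19A2
k_2 = rotl(K, (1*2+8) mod 24) = rotl(K, 10) = 0xFC3344

0xFC3344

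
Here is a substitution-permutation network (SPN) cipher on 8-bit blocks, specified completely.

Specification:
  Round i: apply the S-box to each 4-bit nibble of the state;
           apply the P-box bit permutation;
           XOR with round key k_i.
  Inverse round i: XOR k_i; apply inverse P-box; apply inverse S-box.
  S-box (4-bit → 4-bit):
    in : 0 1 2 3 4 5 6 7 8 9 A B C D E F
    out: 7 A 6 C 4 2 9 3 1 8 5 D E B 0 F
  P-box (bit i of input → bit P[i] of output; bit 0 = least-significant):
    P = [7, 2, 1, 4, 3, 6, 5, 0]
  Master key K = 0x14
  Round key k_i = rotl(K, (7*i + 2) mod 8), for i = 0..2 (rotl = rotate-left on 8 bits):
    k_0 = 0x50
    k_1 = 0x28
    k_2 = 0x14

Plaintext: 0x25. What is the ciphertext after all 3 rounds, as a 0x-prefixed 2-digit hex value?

s_0 = plaintext = 0x25
s_1 = Round(s_0, k_0) = 0x34
s_2 = Round(s_1, k_1) = 0x0B
s_3 = Round(s_2, k_2) = 0xEE

0xEE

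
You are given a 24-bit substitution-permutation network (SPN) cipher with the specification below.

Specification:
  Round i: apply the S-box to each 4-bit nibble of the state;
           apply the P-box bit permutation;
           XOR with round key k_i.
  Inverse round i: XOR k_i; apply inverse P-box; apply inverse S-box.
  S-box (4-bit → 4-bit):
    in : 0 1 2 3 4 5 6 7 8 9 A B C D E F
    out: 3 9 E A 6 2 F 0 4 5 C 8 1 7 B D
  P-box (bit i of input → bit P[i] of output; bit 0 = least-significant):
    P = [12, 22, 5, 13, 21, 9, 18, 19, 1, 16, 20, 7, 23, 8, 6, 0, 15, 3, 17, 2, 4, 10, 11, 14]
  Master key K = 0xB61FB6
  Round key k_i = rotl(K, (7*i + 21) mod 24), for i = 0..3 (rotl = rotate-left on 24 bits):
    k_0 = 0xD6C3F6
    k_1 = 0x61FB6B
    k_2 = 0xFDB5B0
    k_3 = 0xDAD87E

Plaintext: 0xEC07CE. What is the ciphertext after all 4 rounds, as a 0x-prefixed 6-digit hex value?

0x0D280B

s_0 = plaintext = 0xEC07CE
s_1 = Round(s_0, k_0) = 0x3636E6
s_2 = Round(s_1, k_1) = 0x1A0CC4
s_3 = Round(s_2, k_2) = 0x1FF486
s_4 = Round(s_3, k_3) = 0x0D280B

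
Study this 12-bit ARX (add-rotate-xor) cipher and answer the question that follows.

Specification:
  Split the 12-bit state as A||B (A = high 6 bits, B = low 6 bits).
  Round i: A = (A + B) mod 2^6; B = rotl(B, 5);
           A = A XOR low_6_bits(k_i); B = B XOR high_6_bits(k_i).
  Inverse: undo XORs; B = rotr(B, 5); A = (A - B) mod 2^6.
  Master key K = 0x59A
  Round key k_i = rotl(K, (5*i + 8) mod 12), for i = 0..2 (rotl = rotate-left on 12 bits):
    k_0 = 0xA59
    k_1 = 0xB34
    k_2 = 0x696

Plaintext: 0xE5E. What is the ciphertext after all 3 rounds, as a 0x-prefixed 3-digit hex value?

s_0 = plaintext = 0xE5E
s_1 = Round(s_0, k_0) = 0x3A6
s_2 = Round(s_1, k_1) = 0x03F
s_3 = Round(s_2, k_2) = 0xA65

0xA65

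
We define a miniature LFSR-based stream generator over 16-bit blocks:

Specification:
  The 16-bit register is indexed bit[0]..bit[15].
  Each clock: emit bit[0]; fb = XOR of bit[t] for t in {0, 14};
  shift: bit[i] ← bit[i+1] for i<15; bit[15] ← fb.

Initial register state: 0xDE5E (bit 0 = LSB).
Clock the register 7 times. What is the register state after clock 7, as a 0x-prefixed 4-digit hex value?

reg_0 = 0xDE5E
clock 1: out=0, reg = 0xEF2F
clock 2: out=1, reg = 0x7797
clock 3: out=1, reg = 0x3BCB
clock 4: out=1, reg = 0x9DE5
clock 5: out=1, reg = 0xCEF2
clock 6: out=0, reg = 0xE779
clock 7: out=1, reg = 0x73BC

0x73BC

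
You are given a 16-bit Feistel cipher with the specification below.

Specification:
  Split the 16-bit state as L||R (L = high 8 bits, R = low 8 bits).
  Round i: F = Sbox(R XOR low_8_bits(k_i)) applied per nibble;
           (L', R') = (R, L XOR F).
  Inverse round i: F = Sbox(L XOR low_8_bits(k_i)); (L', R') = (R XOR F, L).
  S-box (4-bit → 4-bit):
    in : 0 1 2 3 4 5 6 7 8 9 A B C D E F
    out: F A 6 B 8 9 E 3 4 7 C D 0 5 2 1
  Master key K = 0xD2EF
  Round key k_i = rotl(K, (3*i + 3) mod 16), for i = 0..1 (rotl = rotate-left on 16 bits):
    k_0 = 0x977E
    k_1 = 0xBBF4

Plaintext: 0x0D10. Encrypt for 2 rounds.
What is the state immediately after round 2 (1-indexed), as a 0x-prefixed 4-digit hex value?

0xEFBD

s_0 = plaintext = 0x0D10
s_1 = Round(s_0, k_0) = 0x10EF
s_2 = Round(s_1, k_1) = 0xEFBD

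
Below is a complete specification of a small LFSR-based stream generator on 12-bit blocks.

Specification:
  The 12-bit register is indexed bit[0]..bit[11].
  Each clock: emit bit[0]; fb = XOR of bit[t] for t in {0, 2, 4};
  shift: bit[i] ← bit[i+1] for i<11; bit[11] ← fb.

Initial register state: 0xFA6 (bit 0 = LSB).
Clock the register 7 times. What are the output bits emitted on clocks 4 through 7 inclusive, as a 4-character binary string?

reg_0 = 0xFA6
clock 1: out=0, reg = 0xFD3
clock 2: out=1, reg = 0x7E9
clock 3: out=1, reg = 0xBF4
clock 4: out=0, reg = 0x5FA
clock 5: out=0, reg = 0xAFD
clock 6: out=1, reg = 0xD7E
clock 7: out=0, reg = 0x6BF

0010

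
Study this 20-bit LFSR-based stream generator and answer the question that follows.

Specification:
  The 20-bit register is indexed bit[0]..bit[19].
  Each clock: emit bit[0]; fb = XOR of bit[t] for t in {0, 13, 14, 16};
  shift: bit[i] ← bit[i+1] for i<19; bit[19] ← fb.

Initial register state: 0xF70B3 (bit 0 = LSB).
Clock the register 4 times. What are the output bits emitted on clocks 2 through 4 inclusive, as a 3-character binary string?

reg_0 = 0xF70B3
clock 1: out=1, reg = 0x7B859
clock 2: out=1, reg = 0xBDC2C
clock 3: out=0, reg = 0x5EE16
clock 4: out=0, reg = 0xAF70B

100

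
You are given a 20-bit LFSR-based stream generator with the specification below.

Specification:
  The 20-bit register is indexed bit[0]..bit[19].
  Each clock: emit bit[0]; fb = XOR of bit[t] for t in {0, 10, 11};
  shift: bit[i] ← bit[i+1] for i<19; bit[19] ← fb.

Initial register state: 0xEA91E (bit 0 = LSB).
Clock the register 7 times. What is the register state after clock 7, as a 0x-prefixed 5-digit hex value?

0xC3D52

reg_0 = 0xEA91E
clock 1: out=0, reg = 0xF548F
clock 2: out=1, reg = 0x7AA47
clock 3: out=1, reg = 0x3D523
clock 4: out=1, reg = 0x1EA91
clock 5: out=1, reg = 0x0F548
clock 6: out=0, reg = 0x87AA4
clock 7: out=0, reg = 0xC3D52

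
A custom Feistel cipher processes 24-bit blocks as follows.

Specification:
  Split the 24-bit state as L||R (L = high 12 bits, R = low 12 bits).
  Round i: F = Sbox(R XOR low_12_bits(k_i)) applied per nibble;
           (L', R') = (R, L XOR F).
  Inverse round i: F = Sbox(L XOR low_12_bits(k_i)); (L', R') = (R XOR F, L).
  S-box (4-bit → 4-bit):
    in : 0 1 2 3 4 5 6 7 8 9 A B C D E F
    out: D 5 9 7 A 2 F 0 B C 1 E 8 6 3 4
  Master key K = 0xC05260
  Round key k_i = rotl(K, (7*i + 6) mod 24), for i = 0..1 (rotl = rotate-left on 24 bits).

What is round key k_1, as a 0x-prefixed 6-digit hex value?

K = 0xC05260
k_0 = rotl(K, (7*0+6) mod 24) = rotl(K, 6) = 0x149830
k_1 = rotl(K, (7*1+6) mod 24) = rotl(K, 13) = 0x4C180A

0x4C180A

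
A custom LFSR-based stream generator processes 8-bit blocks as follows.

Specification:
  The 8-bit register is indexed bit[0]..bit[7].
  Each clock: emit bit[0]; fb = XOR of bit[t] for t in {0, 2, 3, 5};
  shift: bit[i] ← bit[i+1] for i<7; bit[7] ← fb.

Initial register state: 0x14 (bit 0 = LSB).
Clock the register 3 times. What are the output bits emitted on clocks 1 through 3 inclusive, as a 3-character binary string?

reg_0 = 0x14
clock 1: out=0, reg = 0x8A
clock 2: out=0, reg = 0xC5
clock 3: out=1, reg = 0x62

001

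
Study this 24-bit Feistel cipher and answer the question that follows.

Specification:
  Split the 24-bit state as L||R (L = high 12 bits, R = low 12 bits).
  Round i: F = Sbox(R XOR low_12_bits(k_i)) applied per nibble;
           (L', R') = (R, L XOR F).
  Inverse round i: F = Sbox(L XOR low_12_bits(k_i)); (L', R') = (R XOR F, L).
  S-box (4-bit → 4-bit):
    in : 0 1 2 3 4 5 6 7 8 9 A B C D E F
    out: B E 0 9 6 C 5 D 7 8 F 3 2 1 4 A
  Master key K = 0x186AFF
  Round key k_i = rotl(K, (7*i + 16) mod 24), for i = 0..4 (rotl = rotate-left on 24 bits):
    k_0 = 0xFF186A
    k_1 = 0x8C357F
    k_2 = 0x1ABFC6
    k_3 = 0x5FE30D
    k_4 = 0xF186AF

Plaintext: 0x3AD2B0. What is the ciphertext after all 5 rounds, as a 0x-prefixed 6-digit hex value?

s_0 = plaintext = 0x3AD2B0
s_1 = Round(s_0, k_0) = 0x2B0CB2
s_2 = Round(s_1, k_1) = 0xCB2A91
s_3 = Round(s_2, k_2) = 0xA9107F
s_4 = Round(s_3, k_3) = 0x07F341
s_5 = Round(s_4, k_4) = 0x341C3B

0x341C3B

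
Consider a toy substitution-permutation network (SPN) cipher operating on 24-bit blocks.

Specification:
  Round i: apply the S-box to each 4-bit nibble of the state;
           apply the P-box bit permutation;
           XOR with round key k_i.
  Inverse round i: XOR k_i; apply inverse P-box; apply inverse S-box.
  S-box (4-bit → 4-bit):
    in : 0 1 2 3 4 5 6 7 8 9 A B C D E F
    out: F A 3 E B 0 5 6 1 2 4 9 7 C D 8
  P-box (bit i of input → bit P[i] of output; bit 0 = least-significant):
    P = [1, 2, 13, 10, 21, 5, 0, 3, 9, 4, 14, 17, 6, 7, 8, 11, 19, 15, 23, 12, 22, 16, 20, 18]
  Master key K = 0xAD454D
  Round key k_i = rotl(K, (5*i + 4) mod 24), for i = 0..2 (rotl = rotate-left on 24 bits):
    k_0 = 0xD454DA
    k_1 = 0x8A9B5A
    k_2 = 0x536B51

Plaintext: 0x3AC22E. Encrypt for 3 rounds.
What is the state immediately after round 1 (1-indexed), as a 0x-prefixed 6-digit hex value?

s_0 = plaintext = 0x3AC22E
s_1 = Round(s_0, k_0) = 0x617328
s_2 = Round(s_1, k_1) = 0xF84AE8
s_3 = Round(s_2, k_2) = 0x7F239A

0x617328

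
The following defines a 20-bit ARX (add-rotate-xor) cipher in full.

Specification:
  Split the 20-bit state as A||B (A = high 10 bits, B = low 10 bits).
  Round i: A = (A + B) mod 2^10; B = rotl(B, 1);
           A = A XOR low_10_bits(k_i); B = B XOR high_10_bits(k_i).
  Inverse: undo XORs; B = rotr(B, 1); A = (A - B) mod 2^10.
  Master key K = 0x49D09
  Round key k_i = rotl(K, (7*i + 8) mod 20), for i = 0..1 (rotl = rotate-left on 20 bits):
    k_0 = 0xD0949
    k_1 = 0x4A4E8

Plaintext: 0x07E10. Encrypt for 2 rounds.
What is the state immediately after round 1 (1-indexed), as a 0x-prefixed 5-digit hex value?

0xD9B63

s_0 = plaintext = 0x07E10
s_1 = Round(s_0, k_0) = 0xD9B63
s_2 = Round(s_1, k_1) = 0x887EE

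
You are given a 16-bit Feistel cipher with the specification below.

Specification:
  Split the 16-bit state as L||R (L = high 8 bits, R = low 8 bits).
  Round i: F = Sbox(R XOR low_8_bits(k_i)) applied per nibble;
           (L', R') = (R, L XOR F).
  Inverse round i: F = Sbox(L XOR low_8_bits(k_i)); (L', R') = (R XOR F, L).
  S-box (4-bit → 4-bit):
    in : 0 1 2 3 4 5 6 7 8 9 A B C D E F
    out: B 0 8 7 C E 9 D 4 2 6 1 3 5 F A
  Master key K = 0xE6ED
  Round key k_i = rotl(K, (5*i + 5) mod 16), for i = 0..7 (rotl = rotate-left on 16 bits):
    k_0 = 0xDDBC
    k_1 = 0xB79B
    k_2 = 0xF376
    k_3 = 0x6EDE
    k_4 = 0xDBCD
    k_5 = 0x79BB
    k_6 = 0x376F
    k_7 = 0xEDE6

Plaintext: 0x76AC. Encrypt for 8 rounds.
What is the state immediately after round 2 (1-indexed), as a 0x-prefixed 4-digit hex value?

s_0 = plaintext = 0x76AC
s_1 = Round(s_0, k_0) = 0xAC7D
s_2 = Round(s_1, k_1) = 0x7D55
s_3 = Round(s_2, k_2) = 0x55FA
s_4 = Round(s_3, k_3) = 0xFAD9
s_5 = Round(s_4, k_4) = 0xD9F6
s_6 = Round(s_5, k_5) = 0xF61C
s_7 = Round(s_6, k_6) = 0x1C21
s_8 = Round(s_7, k_7) = 0x2121

0x7D55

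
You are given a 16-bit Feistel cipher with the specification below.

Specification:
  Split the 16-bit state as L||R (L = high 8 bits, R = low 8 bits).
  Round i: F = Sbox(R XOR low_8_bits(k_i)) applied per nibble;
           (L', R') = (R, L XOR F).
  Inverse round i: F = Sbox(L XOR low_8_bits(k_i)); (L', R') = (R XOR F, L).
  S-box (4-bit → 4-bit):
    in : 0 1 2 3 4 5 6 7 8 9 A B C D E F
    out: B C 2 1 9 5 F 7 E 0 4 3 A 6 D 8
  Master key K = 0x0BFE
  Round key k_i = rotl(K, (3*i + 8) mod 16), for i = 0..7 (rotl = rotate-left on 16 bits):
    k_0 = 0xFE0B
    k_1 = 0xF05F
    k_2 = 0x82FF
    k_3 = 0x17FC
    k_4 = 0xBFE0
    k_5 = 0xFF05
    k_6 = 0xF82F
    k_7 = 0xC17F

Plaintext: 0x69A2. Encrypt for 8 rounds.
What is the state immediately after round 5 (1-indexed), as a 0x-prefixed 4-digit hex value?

s_0 = plaintext = 0x69A2
s_1 = Round(s_0, k_0) = 0xA229
s_2 = Round(s_1, k_1) = 0x29DD
s_3 = Round(s_2, k_2) = 0xDD0B
s_4 = Round(s_3, k_3) = 0x0B5A
s_5 = Round(s_4, k_4) = 0x5A3F
s_6 = Round(s_5, k_5) = 0x3F4E
s_7 = Round(s_6, k_6) = 0x4EC3
s_8 = Round(s_7, k_7) = 0xC374

0x5A3F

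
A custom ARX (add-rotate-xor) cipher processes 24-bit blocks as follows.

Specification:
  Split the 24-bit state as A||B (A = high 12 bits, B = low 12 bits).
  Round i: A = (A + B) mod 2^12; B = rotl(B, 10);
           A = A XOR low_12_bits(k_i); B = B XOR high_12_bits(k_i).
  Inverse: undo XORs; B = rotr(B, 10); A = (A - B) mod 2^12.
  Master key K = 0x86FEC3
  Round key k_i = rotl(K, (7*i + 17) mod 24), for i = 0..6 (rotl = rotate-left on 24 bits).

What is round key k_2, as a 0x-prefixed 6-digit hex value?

K = 0x86FEC3
k_0 = rotl(K, (7*0+17) mod 24) = rotl(K, 17) = 0x870DFD
k_1 = rotl(K, (7*1+17) mod 24) = rotl(K, 0) = 0x86FEC3
k_2 = rotl(K, (7*2+17) mod 24) = rotl(K, 7) = 0x7F61C3

0x7F61C3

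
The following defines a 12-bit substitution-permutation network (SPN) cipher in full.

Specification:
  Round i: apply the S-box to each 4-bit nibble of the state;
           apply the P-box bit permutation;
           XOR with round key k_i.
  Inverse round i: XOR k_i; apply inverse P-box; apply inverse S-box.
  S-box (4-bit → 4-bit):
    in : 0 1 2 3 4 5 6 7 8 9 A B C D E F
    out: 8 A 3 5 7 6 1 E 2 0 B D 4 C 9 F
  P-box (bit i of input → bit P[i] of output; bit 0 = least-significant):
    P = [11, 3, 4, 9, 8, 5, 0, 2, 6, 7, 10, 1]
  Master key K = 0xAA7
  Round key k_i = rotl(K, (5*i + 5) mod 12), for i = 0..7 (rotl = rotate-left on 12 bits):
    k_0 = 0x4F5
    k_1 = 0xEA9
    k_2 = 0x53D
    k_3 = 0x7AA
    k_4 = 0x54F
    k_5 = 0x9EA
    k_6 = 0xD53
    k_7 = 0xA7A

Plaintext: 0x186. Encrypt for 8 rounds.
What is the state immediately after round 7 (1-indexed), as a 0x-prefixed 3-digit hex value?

s_0 = plaintext = 0x186
s_1 = Round(s_0, k_0) = 0xC57
s_2 = Round(s_1, k_1) = 0x890
s_3 = Round(s_2, k_2) = 0x7BD
s_4 = Round(s_3, k_3) = 0x03D
s_5 = Round(s_4, k_4) = 0x65C
s_6 = Round(s_5, k_5) = 0x99B
s_7 = Round(s_6, k_6) = 0x743
s_8 = Round(s_7, k_7) = 0x7C9

0x743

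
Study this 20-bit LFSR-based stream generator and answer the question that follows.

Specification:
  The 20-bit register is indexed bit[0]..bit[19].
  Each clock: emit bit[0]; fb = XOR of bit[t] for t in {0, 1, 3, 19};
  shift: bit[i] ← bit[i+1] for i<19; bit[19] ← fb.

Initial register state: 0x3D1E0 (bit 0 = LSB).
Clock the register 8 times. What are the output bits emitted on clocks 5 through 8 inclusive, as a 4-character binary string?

0111

reg_0 = 0x3D1E0
clock 1: out=0, reg = 0x1E8F0
clock 2: out=0, reg = 0x0F478
clock 3: out=0, reg = 0x87A3C
clock 4: out=0, reg = 0x43D1E
clock 5: out=0, reg = 0x21E8F
clock 6: out=1, reg = 0x90F47
clock 7: out=1, reg = 0xC87A3
clock 8: out=1, reg = 0xE43D1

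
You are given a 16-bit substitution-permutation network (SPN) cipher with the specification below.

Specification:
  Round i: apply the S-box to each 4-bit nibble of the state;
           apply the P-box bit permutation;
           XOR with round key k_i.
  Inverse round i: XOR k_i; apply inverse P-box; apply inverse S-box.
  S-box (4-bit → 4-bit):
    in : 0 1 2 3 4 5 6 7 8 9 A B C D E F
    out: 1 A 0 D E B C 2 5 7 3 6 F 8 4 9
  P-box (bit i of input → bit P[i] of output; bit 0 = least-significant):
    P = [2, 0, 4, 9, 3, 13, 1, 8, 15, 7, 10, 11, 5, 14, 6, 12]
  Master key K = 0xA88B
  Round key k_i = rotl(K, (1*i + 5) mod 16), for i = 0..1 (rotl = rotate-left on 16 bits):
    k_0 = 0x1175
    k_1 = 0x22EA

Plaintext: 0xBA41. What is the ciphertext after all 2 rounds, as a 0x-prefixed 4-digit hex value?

0x10D8

s_0 = plaintext = 0xBA41
s_1 = Round(s_0, k_0) = 0xF2B6
s_2 = Round(s_1, k_1) = 0x10D8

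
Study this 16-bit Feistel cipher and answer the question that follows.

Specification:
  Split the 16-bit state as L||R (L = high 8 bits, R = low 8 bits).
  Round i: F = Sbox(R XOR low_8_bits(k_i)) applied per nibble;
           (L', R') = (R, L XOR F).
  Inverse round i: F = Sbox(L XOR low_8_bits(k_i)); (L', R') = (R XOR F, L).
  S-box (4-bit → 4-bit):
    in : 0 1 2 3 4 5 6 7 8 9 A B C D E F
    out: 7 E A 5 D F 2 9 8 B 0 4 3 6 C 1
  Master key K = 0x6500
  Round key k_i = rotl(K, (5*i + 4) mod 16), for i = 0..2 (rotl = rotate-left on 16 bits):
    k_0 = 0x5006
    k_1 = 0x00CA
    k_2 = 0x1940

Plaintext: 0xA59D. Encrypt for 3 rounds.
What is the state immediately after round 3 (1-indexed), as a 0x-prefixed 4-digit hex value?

s_0 = plaintext = 0xA59D
s_1 = Round(s_0, k_0) = 0x9D11
s_2 = Round(s_1, k_1) = 0x11F9
s_3 = Round(s_2, k_2) = 0xF95A

0xF95A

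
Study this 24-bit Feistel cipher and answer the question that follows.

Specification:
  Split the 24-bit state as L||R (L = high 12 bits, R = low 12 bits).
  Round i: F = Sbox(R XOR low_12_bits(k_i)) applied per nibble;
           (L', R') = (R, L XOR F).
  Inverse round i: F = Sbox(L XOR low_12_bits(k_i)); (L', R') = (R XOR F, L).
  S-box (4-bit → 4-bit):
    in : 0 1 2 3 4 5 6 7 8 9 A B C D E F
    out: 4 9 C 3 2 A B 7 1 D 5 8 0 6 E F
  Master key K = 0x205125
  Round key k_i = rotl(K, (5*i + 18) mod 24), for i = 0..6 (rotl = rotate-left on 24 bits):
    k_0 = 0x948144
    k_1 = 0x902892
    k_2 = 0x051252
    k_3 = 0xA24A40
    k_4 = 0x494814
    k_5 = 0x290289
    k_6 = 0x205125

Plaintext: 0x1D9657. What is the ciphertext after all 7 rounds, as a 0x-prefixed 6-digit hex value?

s_0 = plaintext = 0x1D9657
s_1 = Round(s_0, k_0) = 0x65764A
s_2 = Round(s_1, k_1) = 0x64A836
s_3 = Round(s_2, k_2) = 0x8363F8
s_4 = Round(s_3, k_3) = 0x3F85B7
s_5 = Round(s_4, k_4) = 0x5B75AB
s_6 = Round(s_5, k_5) = 0x5AB27B
s_7 = Round(s_6, k_6) = 0x27B605

0x27B605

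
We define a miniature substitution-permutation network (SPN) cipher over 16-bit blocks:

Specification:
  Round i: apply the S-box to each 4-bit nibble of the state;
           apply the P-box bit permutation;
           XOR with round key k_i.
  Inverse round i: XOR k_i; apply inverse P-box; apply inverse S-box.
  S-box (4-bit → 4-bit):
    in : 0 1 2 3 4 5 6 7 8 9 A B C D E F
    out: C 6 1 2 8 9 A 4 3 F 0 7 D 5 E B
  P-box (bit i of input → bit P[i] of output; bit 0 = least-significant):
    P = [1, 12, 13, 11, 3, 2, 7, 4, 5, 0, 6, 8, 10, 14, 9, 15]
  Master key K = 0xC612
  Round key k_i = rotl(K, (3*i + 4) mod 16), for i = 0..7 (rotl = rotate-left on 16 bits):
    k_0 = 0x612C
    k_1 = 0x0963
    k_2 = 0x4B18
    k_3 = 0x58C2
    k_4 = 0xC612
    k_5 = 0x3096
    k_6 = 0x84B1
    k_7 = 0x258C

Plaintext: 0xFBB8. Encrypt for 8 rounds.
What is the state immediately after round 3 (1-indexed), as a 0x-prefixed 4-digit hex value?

s_0 = plaintext = 0xFBB8
s_1 = Round(s_0, k_0) = 0xB5C3
s_2 = Round(s_1, k_1) = 0x5EDB
s_3 = Round(s_2, k_2) = 0xFED3
s_4 = Round(s_3, k_3) = 0x8D0B
s_5 = Round(s_4, k_4) = 0xB2E0
s_6 = Round(s_5, k_5) = 0x5E22
s_7 = Round(s_6, k_6) = 0x01FA
s_8 = Round(s_7, k_7) = 0xA7D1

0xFED3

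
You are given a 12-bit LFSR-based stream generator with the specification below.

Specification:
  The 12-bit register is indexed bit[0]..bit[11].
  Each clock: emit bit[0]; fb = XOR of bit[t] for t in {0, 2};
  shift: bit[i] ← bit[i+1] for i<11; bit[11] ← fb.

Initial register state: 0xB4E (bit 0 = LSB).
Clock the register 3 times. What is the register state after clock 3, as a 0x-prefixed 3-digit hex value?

reg_0 = 0xB4E
clock 1: out=0, reg = 0xDA7
clock 2: out=1, reg = 0x6D3
clock 3: out=1, reg = 0xB69

0xB69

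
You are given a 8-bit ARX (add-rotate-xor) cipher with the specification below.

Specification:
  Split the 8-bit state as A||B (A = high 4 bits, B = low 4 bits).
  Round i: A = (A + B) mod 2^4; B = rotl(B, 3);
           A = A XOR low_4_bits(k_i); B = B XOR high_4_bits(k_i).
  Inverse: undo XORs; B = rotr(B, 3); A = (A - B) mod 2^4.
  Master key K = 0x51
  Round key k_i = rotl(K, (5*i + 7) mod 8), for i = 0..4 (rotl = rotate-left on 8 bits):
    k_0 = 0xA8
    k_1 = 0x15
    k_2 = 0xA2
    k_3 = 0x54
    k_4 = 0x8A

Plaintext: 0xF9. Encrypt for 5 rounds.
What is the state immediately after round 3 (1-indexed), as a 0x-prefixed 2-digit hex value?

0x7B

s_0 = plaintext = 0xF9
s_1 = Round(s_0, k_0) = 0x06
s_2 = Round(s_1, k_1) = 0x32
s_3 = Round(s_2, k_2) = 0x7B
s_4 = Round(s_3, k_3) = 0x68
s_5 = Round(s_4, k_4) = 0x4C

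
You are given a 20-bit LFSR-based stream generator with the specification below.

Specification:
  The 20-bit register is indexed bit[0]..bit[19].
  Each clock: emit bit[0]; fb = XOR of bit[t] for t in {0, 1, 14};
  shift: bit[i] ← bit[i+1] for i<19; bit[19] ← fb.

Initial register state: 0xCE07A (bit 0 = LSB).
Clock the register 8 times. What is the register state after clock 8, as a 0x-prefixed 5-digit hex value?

reg_0 = 0xCE07A
clock 1: out=0, reg = 0x6703D
clock 2: out=1, reg = 0x3381E
clock 3: out=0, reg = 0x99C0F
clock 4: out=1, reg = 0x4CE07
clock 5: out=1, reg = 0xA6703
clock 6: out=1, reg = 0xD3381
clock 7: out=1, reg = 0xE99C0
clock 8: out=0, reg = 0x74CE0

0x74CE0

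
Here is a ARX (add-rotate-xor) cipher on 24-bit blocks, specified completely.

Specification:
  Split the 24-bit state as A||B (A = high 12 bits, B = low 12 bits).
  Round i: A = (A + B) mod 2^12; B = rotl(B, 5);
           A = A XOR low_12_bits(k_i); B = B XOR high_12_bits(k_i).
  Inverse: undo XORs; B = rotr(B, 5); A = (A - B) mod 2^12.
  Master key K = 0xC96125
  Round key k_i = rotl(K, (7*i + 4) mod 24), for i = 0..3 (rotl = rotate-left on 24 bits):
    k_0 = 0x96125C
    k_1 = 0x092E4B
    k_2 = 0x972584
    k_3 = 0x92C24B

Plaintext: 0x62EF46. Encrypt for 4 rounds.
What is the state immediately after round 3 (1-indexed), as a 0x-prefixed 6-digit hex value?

s_0 = plaintext = 0x62EF46
s_1 = Round(s_0, k_0) = 0x7281BF
s_2 = Round(s_1, k_1) = 0x6AC771
s_3 = Round(s_2, k_2) = 0xB9975C
s_4 = Round(s_3, k_3) = 0x0BE2A2

0xB9975C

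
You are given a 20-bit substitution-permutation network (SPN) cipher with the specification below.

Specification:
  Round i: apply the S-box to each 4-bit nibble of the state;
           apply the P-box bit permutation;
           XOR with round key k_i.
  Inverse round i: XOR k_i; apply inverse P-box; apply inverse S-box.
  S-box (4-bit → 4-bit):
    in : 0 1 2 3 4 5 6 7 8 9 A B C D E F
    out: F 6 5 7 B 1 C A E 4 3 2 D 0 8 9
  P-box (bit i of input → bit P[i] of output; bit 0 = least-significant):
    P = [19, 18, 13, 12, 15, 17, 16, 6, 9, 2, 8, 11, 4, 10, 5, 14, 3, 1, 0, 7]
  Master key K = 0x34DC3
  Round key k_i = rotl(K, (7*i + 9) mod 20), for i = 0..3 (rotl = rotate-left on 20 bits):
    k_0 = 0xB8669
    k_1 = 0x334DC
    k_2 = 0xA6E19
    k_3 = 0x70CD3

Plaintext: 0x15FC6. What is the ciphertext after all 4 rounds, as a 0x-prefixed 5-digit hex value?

s_0 = plaintext = 0x15FC6
s_1 = Round(s_0, k_0) = 0xA3C3A
s_2 = Round(s_1, k_1) = 0xCBBE6
s_3 = Round(s_2, k_2) = 0xA5AD4
s_4 = Round(s_3, k_3) = 0xB1ECD

0xB1ECD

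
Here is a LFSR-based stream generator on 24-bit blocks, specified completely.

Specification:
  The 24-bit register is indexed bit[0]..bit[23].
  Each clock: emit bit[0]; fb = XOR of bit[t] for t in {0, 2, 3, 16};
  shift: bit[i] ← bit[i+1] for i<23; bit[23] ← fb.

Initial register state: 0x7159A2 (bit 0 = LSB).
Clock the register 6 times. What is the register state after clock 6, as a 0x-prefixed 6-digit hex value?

reg_0 = 0x7159A2
clock 1: out=0, reg = 0xB8ACD1
clock 2: out=1, reg = 0xDC5668
clock 3: out=0, reg = 0xEE2B34
clock 4: out=0, reg = 0xF7159A
clock 5: out=0, reg = 0x7B8ACD
clock 6: out=1, reg = 0x3DC566

0x3DC566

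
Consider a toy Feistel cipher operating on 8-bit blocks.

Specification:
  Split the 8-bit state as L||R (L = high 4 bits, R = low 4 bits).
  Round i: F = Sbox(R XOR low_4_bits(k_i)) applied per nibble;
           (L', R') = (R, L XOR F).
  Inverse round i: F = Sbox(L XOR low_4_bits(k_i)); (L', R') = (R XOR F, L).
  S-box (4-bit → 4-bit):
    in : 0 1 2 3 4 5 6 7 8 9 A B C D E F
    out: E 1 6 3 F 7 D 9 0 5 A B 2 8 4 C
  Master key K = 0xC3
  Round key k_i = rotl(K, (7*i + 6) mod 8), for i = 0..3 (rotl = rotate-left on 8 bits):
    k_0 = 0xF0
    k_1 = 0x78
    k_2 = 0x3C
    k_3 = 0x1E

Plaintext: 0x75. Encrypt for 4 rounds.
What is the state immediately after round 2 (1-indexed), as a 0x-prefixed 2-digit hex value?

s_0 = plaintext = 0x75
s_1 = Round(s_0, k_0) = 0x50
s_2 = Round(s_1, k_1) = 0x05
s_3 = Round(s_2, k_2) = 0x55
s_4 = Round(s_3, k_3) = 0x5E

0x05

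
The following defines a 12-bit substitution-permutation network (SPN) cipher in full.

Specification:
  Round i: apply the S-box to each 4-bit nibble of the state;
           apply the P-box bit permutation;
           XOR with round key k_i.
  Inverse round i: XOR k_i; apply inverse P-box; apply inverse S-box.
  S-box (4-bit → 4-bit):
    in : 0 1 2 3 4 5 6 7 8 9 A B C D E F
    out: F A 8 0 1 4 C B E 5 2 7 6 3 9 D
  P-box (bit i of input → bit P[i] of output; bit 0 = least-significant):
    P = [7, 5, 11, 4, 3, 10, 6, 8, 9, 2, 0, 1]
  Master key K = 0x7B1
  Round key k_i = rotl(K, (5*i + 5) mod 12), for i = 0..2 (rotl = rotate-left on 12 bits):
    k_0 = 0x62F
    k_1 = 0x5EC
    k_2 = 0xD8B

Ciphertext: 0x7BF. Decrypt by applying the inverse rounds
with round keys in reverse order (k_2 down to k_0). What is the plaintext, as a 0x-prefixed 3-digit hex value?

0x3C8

s_0 = ciphertext = 0x7BF
s_1 = InvRound(s_0, k_2) = 0xD38
s_2 = InvRound(s_1, k_1) = 0xA5F
s_3 = InvRound(s_2, k_0) = 0x3C8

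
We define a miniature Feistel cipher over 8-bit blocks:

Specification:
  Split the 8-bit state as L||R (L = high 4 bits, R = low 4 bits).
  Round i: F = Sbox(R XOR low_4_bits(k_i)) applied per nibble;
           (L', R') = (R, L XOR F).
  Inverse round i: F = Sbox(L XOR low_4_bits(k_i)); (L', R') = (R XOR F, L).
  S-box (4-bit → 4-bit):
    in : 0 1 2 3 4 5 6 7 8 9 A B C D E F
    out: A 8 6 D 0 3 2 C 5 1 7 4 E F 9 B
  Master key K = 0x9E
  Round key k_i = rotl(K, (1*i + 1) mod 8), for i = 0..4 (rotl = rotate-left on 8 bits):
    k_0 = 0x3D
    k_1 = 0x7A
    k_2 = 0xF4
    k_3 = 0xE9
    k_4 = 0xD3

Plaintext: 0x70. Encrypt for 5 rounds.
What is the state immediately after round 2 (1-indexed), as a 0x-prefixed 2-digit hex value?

s_0 = plaintext = 0x70
s_1 = Round(s_0, k_0) = 0x08
s_2 = Round(s_1, k_1) = 0x86
s_3 = Round(s_2, k_2) = 0x6E
s_4 = Round(s_3, k_3) = 0xEA
s_5 = Round(s_4, k_4) = 0xAF

0x86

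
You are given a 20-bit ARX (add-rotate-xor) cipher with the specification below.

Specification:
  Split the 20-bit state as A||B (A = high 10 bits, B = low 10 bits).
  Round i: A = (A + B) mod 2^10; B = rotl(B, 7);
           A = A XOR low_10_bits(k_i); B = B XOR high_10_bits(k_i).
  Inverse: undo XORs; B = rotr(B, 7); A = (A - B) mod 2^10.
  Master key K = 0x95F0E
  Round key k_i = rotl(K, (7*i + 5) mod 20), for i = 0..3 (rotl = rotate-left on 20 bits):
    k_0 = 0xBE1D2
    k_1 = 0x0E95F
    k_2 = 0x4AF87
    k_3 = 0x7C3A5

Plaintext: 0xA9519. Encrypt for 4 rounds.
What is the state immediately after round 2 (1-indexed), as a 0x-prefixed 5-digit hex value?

0x661F1

s_0 = plaintext = 0xA9519
s_1 = Round(s_0, k_0) = 0x9B25B
s_2 = Round(s_1, k_1) = 0x661F1
s_3 = Round(s_2, k_2) = 0x03995
s_4 = Round(s_3, k_3) = 0x81B42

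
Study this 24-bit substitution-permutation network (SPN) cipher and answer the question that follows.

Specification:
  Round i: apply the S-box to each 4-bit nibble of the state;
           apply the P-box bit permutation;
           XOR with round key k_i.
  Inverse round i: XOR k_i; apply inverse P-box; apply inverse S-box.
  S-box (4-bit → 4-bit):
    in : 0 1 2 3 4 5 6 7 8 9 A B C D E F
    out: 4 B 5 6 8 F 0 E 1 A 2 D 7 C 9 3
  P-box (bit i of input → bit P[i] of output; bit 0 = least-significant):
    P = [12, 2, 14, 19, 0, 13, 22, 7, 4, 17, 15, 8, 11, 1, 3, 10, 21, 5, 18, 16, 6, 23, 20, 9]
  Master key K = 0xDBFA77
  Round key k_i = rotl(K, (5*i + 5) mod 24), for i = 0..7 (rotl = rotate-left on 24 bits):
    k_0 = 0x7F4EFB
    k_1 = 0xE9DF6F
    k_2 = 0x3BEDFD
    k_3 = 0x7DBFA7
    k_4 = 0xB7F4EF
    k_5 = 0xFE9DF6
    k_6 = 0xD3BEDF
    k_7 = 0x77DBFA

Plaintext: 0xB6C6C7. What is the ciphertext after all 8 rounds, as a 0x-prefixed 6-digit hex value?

s_0 = plaintext = 0xB6C6C7
s_1 = Round(s_0, k_0) = 0x2724B4
s_2 = Round(s_1, k_1) = 0xB4D686
s_3 = Round(s_2, k_2) = 0x2AEBB4
s_4 = Round(s_3, k_3) = 0x253256
s_5 = Round(s_4, k_4) = 0xC25414
s_6 = Round(s_5, k_5) = 0x42B03D
s_7 = Round(s_6, k_6) = 0xBF50D7
s_8 = Round(s_7, k_7) = 0x0F1514

0x0F1514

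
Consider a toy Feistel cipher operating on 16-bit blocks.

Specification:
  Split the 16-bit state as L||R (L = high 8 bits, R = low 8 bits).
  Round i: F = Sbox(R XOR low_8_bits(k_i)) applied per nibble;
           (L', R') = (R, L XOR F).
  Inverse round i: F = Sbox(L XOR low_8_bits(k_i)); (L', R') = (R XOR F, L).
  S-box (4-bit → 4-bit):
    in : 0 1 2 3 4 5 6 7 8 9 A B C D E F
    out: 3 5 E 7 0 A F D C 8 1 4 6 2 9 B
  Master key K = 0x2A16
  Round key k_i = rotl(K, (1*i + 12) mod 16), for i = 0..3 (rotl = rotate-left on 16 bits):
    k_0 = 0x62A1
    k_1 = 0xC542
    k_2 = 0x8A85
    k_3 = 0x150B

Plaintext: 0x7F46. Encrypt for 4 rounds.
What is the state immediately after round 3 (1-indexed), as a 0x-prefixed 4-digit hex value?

s_0 = plaintext = 0x7F46
s_1 = Round(s_0, k_0) = 0x46E2
s_2 = Round(s_1, k_1) = 0xE255
s_3 = Round(s_2, k_2) = 0x55C1
s_4 = Round(s_3, k_3) = 0xC134

0x55C1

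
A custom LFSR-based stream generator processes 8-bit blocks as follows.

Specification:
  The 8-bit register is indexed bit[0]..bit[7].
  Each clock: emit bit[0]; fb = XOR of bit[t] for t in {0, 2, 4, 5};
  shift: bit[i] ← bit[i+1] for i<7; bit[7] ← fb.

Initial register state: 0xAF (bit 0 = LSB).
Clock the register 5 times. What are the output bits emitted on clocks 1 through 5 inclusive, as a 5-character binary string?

11110

reg_0 = 0xAF
clock 1: out=1, reg = 0xD7
clock 2: out=1, reg = 0xEB
clock 3: out=1, reg = 0x75
clock 4: out=1, reg = 0x3A
clock 5: out=0, reg = 0x1D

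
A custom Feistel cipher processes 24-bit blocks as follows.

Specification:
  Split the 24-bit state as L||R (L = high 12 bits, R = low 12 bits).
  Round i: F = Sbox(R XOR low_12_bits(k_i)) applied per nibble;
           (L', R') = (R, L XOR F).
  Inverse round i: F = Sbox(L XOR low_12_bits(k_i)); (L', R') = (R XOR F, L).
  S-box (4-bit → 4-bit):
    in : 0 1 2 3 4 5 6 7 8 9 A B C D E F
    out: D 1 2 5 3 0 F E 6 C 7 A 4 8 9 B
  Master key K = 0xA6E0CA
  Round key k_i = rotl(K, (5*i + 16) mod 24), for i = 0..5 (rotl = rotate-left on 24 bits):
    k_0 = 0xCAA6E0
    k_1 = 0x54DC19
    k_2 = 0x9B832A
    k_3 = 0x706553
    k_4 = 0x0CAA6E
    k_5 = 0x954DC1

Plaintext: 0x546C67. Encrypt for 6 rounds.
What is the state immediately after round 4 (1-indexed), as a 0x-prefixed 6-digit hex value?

s_0 = plaintext = 0x546C67
s_1 = Round(s_0, k_0) = 0xC67228
s_2 = Round(s_1, k_1) = 0x228536
s_3 = Round(s_2, k_2) = 0x536D3C
s_4 = Round(s_3, k_3) = 0xD3C3CD
s_5 = Round(s_4, k_4) = 0x3CD149
s_6 = Round(s_5, k_5) = 0x1497AB

0xD3C3CD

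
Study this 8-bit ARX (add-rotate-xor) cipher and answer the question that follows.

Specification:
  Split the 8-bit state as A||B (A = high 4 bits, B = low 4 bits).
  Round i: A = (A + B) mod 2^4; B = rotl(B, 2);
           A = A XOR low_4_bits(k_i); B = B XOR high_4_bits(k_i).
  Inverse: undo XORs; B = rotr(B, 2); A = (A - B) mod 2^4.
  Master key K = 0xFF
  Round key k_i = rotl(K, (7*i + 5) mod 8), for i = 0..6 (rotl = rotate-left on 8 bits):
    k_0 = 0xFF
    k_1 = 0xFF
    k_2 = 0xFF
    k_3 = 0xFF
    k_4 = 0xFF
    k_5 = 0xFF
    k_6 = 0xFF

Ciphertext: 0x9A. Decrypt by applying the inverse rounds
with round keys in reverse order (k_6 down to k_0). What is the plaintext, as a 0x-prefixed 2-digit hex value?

0x05

s_0 = ciphertext = 0x9A
s_1 = InvRound(s_0, k_6) = 0x15
s_2 = InvRound(s_1, k_5) = 0x4A
s_3 = InvRound(s_2, k_4) = 0x65
s_4 = InvRound(s_3, k_3) = 0xFA
s_5 = InvRound(s_4, k_2) = 0xB5
s_6 = InvRound(s_5, k_1) = 0xAA
s_7 = InvRound(s_6, k_0) = 0x05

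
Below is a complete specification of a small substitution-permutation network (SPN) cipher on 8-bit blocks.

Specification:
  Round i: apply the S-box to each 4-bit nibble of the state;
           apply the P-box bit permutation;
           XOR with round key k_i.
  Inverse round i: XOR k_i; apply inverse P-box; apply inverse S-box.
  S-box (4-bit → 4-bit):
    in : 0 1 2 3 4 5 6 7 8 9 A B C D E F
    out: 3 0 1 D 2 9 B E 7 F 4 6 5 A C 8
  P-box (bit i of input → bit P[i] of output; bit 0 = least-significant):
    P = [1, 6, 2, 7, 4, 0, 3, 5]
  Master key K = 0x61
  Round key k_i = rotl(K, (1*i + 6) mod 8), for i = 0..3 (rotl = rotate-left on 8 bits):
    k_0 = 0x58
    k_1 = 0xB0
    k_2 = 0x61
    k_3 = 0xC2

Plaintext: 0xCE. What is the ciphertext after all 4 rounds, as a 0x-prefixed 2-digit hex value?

0x53

s_0 = plaintext = 0xCE
s_1 = Round(s_0, k_0) = 0xC4
s_2 = Round(s_1, k_1) = 0xE8
s_3 = Round(s_2, k_2) = 0x0F
s_4 = Round(s_3, k_3) = 0x53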